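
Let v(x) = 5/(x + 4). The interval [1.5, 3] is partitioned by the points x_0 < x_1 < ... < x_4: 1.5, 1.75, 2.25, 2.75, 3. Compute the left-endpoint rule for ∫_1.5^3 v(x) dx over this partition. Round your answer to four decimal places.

1.2472

Subinterval widths: 0.25, 0.5, 0.5, 0.25.
Left endpoints: 1.5, 1.75, 2.25, 2.75.
v(1.5) = 10/11, v(1.75) = 20/23, v(2.25) = 0.8, v(2.75) = 20/27.
Sum = Σ Δx_i · v(x_i).
Sum ≈ 1.2472.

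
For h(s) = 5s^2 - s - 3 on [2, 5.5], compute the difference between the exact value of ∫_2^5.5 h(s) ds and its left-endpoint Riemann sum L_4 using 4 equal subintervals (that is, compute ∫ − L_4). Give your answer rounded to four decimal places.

Exact integral: ∫_2^5.5 h(s) ds ≈ 240.333333.
L_4 = 186.67578125.
Error ≈ 240.333333 − 186.67578125 ≈ 53.6576.

53.6576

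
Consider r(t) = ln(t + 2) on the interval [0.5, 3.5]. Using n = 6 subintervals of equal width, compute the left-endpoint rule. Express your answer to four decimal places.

Δt = (3.5 − 0.5)/6 = 0.5.
Left endpoints: 0.5, 1, 1.5, 2, 2.5, 3.
r(0.5) ≈ 0.9163, r(1) ≈ 1.0986, r(1.5) ≈ 1.2528, r(2) ≈ 1.3863, r(2.5) ≈ 1.5041, r(3) ≈ 1.6094.
Sum = Δt · [r(0.5) + r(1) + r(1.5) + ...].
Sum ≈ 3.8837.

3.8837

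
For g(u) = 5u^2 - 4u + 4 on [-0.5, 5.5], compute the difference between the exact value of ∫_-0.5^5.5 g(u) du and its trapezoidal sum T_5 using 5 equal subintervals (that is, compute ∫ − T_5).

Exact integral: ∫_-0.5^5.5 g(u) du = 241.5.
T_5 = 248.7.
Error = 241.5 − 248.7 = -7.2.

-7.2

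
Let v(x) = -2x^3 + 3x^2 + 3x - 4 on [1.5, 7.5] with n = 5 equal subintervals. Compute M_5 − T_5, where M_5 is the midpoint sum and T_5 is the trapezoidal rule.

51.84

M_5 = -1086.72.
T_5 = -1138.56.
M_5 − T_5 = 51.84.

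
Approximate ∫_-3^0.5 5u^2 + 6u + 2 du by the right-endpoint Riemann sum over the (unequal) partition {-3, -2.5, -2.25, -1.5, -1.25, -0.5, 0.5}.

22.78125

Subinterval widths: 0.5, 0.25, 0.75, 0.25, 0.75, 1.
Right endpoints: -2.5, -2.25, -1.5, -1.25, -0.5, 0.5.
f(-2.5) = 18.25, f(-2.25) = 13.8125, f(-1.5) = 4.25, f(-1.25) = 2.3125, f(-0.5) = 0.25, f(0.5) = 6.25.
Sum = Σ Δu_i · f(u_i).
Sum = 22.78125.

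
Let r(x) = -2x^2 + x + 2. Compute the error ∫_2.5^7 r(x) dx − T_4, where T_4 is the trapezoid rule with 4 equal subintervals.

1.8984375

Exact integral: ∫_2.5^7 r(x) dx = -187.875.
T_4 = -189.7734375.
Error = -187.875 − (-189.7734375) = 1.8984375.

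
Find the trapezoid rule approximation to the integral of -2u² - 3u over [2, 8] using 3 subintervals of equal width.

-434

Δu = (8 − 2)/3 = 2.
f(2) = -14, f(4) = -44, f(6) = -90, f(8) = -152.
T_3 = (Δu/2)·[f(u_0) + 2f(u_1) + 2f(u_2) + f(u_3)].
Sum = -434.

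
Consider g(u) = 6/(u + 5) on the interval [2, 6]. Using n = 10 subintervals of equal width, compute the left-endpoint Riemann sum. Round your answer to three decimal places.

Δu = (6 − 2)/10 = 0.4.
Left endpoints: 2, 2.4, 2.8, 3.2, 3.6, 4, 4.4, 4.8, 5.2, 5.6.
g(2) = 6/7, g(2.4) = 30/37, g(2.8) = 10/13, g(3.2) = 30/41, g(3.6) = 30/43, g(4) = 2/3, g(4.4) = 30/47, g(4.8) = 30/49, g(5.2) = 10/17, g(5.6) = 30/53.
Sum = Δu · [g(2) + g(2.4) + g(2.8) + ...].
Sum ≈ 2.775.

2.775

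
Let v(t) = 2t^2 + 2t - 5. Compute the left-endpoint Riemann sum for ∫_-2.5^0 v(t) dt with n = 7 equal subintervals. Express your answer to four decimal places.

-6.8878

Δt = (0 − (-2.5))/7 = 5/14.
Left endpoints: -2.5, -15/7, -25/14, -10/7, -15/14, -5/7, -5/14.
v(-2.5) = 2.5, v(-15/7) = -5/49, v(-25/14) = -215/98, v(-10/7) = -185/49, v(-15/14) = -475/98, v(-5/7) = -265/49, v(-5/14) = -535/98.
Sum = Δt · [v(-2.5) + v(-15/7) + v(-25/14) + ...].
Sum ≈ -6.8878.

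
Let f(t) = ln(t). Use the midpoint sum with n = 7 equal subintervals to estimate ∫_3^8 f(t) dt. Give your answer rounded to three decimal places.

Δt = (8 − 3)/7 = 5/7.
Midpoints: 47/14, 57/14, 67/14, 5.5, 87/14, 97/14, 107/14.
f(47/14) ≈ 1.211, f(57/14) ≈ 1.404, f(67/14) ≈ 1.566, f(5.5) ≈ 1.705, f(87/14) ≈ 1.827, f(97/14) ≈ 1.936, f(107/14) ≈ 2.034.
Sum = Δt · [f(47/14) + f(57/14) + f(67/14) + ...].
Sum ≈ 8.344.

8.344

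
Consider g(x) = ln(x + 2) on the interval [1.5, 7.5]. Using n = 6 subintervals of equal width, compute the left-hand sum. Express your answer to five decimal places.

10.48836

Δx = (7.5 − 1.5)/6 = 1.
Left endpoints: 1.5, 2.5, 3.5, 4.5, 5.5, 6.5.
g(1.5) ≈ 1.25276, g(2.5) ≈ 1.50408, g(3.5) ≈ 1.70475, g(4.5) ≈ 1.87180, g(5.5) ≈ 2.01490, g(6.5) ≈ 2.14007.
Sum = Δx · [g(1.5) + g(2.5) + g(3.5) + ...].
Sum ≈ 10.48836.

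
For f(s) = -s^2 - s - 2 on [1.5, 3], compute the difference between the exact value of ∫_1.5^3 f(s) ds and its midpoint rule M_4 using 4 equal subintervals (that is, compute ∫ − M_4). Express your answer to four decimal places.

-0.0176

Exact integral: ∫_1.5^3 f(s) ds = -14.25.
M_4 ≈ -14.232422.
Error ≈ -14.25 − (-14.232422) ≈ -0.0176.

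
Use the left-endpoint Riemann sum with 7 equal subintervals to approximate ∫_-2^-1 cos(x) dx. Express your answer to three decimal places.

Δx = (-1 − (-2))/7 = 1/7.
Left endpoints: -2, -13/7, -12/7, -11/7, -10/7, -9/7, -8/7.
f(-2) ≈ -0.416, f(-13/7) ≈ -0.282, f(-12/7) ≈ -0.143, f(-11/7) ≈ -0.001, f(-10/7) ≈ 0.142, f(-9/7) ≈ 0.281, f(-8/7) ≈ 0.415.
Sum = Δx · [f(-2) + f(-13/7) + f(-12/7) + ...].
Sum ≈ -0.001.

-0.001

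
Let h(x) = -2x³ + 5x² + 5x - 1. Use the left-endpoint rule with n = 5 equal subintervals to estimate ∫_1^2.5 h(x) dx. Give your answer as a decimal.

16.17

Δx = (2.5 − 1)/5 = 0.3.
Left endpoints: 1, 1.3, 1.6, 1.9, 2.2.
h(1) = 7, h(1.3) = 9.556, h(1.6) = 11.608, h(1.9) = 12.832, h(2.2) = 12.904.
Sum = Δx · [h(1) + h(1.3) + h(1.6) + h(1.9) + h(2.2)].
Sum = 16.17.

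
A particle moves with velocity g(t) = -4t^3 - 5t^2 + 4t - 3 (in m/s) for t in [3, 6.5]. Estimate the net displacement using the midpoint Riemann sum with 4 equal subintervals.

Δt = (6.5 − 3)/4 = 0.875.
Midpoints: 3.4375, 4.3125, 5.1875, 6.0625.
g(3.4375) = -215867/1024, g(4.3125) = -409137/1024, g(5.1875) = -691391/1024, g(6.0625) = -1079093/1024.
Sum = Δt · [g(3.4375) + g(4.3125) + g(5.1875) + g(6.0625)].
Sum = -2046.92578125.

-2046.92578125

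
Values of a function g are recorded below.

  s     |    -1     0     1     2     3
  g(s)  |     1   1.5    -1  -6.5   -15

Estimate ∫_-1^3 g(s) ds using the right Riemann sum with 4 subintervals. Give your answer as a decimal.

-21

Δs = 1.
Sum = 1·[1.5 + (-1) + (-6.5) + (-15)] = -21.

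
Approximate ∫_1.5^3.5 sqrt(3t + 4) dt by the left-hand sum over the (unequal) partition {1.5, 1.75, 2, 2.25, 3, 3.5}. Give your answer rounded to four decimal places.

Subinterval widths: 0.25, 0.25, 0.25, 0.75, 0.5.
Left endpoints: 1.5, 1.75, 2, 2.25, 3.
f(1.5) ≈ 2.9155, f(1.75) ≈ 3.0414, f(2) ≈ 3.1623, f(2.25) ≈ 3.2787, f(3) ≈ 3.6056.
Sum = Σ Δt_i · f(t_i).
Sum ≈ 6.5416.

6.5416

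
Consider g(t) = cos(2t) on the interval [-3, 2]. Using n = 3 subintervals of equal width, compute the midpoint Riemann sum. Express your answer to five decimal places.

Δt = (2 − (-3))/3 = 5/3.
Midpoints: -13/6, -0.5, 7/6.
g(-13/6) ≈ -0.37004, g(-0.5) ≈ 0.54030, g(7/6) ≈ -0.69076.
Sum = Δt · [g(-13/6) + g(-0.5) + g(7/6)].
Sum ≈ -0.86750.

-0.86750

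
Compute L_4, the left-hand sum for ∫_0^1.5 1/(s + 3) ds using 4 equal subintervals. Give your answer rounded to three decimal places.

Δs = (1.5 − 0)/4 = 0.375.
Left endpoints: 0, 0.375, 0.75, 1.125.
f(0) = 1/3, f(0.375) = 8/27, f(0.75) = 4/15, f(1.125) = 8/33.
Sum = Δs · [f(0) + f(0.375) + f(0.75) + f(1.125)].
Sum ≈ 0.427.

0.427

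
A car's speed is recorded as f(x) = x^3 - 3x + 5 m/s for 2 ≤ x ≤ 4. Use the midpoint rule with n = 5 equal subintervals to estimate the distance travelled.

51.76

Δx = (4 − 2)/5 = 0.4.
Midpoints: 2.2, 2.6, 3, 3.4, 3.8.
f(2.2) = 9.048, f(2.6) = 14.776, f(3) = 23, f(3.4) = 34.104, f(3.8) = 48.472.
Sum = Δx · [f(2.2) + f(2.6) + f(3) + f(3.4) + f(3.8)].
Sum = 51.76.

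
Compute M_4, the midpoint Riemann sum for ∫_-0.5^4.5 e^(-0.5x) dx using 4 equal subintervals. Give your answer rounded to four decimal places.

2.3193

Δx = (4.5 − (-0.5))/4 = 1.25.
Midpoints: 0.125, 1.375, 2.625, 3.875.
f(0.125) ≈ 0.9394, f(1.375) ≈ 0.5028, f(2.625) ≈ 0.2691, f(3.875) ≈ 0.1441.
Sum = Δx · [f(0.125) + f(1.375) + f(2.625) + f(3.875)].
Sum ≈ 2.3193.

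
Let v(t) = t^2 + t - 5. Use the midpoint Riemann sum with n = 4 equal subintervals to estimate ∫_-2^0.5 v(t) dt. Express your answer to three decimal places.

-11.748

Δt = (0.5 − (-2))/4 = 0.625.
Midpoints: -1.6875, -1.0625, -0.4375, 0.1875.
v(-1.6875) = -3.83984375, v(-1.0625) = -4.93359375, v(-0.4375) = -5.24609375, v(0.1875) = -4.77734375.
Sum = Δt · [v(-1.6875) + v(-1.0625) + v(-0.4375) + v(0.1875)].
Sum ≈ -11.748.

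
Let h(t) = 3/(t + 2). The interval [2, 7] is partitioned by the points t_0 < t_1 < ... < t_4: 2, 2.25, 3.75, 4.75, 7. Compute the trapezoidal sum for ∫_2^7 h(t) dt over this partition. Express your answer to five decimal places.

2.46079

Subinterval widths: 0.25, 1.5, 1, 2.25.
h(2) = 0.75, h(2.25) = 12/17, h(3.75) = 12/23, h(4.75) = 4/9, h(7) = 1/3.
On each subinterval the trapezoid contributes (Δt_i/2)·[h(t_{i-1}) + h(t_i)].
Sum ≈ 2.46079.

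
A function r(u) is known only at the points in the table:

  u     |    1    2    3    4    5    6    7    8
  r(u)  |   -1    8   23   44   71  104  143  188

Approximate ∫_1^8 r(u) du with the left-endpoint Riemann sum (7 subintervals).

392

Δu = 1.
Sum = 1·[(-1) + 8 + 23 + 44 + 71 + 104 + 143] = 392.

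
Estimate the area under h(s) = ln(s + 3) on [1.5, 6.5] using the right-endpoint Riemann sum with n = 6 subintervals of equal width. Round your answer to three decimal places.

Δs = (6.5 − 1.5)/6 = 5/6.
Right endpoints: 7/3, 19/6, 4, 29/6, 17/3, 6.5.
h(7/3) ≈ 1.674, h(19/6) ≈ 1.819, h(4) ≈ 1.946, h(29/6) ≈ 2.058, h(17/3) ≈ 2.159, h(6.5) ≈ 2.251.
Sum = Δs · [h(7/3) + h(19/6) + h(4) + ...].
Sum ≈ 9.924.

9.924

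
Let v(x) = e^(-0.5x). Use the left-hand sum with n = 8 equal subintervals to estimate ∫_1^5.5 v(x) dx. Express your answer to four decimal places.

1.2450

Δx = (5.5 − 1)/8 = 0.5625.
Left endpoints: 1, 1.5625, 2.125, 2.6875, 3.25, 3.8125, 4.375, 4.9375.
v(1) ≈ 0.6065, v(1.5625) ≈ 0.4578, v(2.125) ≈ 0.3456, v(2.6875) ≈ 0.2609, v(3.25) ≈ 0.1969, v(3.8125) ≈ 0.1486, v(4.375) ≈ 0.1122, v(4.9375) ≈ 0.0847.
Sum = Δx · [v(1) + v(1.5625) + v(2.125) + ...].
Sum ≈ 1.2450.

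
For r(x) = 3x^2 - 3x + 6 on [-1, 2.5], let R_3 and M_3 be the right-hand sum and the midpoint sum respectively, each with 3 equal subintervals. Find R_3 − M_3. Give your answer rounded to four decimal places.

R_3 ≈ 35.194444.
M_3 ≈ 28.559028.
R_3 − M_3 ≈ 6.6354.

6.6354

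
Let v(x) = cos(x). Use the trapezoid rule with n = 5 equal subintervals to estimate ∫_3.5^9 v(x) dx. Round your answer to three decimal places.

0.684

Δx = (9 − 3.5)/5 = 1.1.
v(3.5) ≈ -0.936, v(4.6) ≈ -0.112, v(5.7) ≈ 0.835, v(6.8) ≈ 0.869, v(7.9) ≈ -0.046, v(9) ≈ -0.911.
T_5 = (Δx/2)·[v(x_0) + 2v(x_1) + ... + 2v(x_{4}) + v(x_5)].
Sum ≈ 0.684.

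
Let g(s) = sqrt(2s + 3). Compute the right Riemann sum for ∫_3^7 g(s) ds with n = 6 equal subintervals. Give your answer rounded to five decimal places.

14.73527

Δs = (7 − 3)/6 = 2/3.
Right endpoints: 11/3, 13/3, 5, 17/3, 19/3, 7.
g(11/3) ≈ 3.21455, g(13/3) ≈ 3.41565, g(5) ≈ 3.60555, g(17/3) ≈ 3.78594, g(19/3) ≈ 3.95811, g(7) ≈ 4.12311.
Sum = Δs · [g(11/3) + g(13/3) + g(5) + ...].
Sum ≈ 14.73527.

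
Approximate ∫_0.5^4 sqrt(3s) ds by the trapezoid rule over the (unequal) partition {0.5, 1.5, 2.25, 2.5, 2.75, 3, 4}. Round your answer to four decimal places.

8.7773

Subinterval widths: 1, 0.75, 0.25, 0.25, 0.25, 1.
f(0.5) ≈ 1.2247, f(1.5) ≈ 2.1213, f(2.25) ≈ 2.5981, f(2.5) ≈ 2.7386, f(2.75) ≈ 2.8723, f(3) ≈ 3.0000, f(4) ≈ 3.4641.
On each subinterval the trapezoid contributes (Δs_i/2)·[f(s_{i-1}) + f(s_i)].
Sum ≈ 8.7773.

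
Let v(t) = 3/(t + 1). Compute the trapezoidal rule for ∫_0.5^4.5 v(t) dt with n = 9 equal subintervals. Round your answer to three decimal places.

Δt = (4.5 − 0.5)/9 = 4/9.
v(0.5) = 2, v(17/18) = 54/35, v(25/18) = 54/43, v(11/6) = 18/17, v(41/18) = 54/59, v(49/18) = 54/67, v(19/6) = 0.72, v(65/18) = 54/83, v(73/18) = 54/91, v(4.5) = 6/11.
T_9 = (Δt/2)·[v(t_0) + 2v(t_1) + ... + 2v(t_{8}) + v(t_9)].
Sum ≈ 3.918.

3.918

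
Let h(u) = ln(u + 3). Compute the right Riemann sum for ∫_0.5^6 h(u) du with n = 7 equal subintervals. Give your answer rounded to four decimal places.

Δu = (6 − 0.5)/7 = 11/14.
Right endpoints: 9/7, 29/14, 20/7, 51/14, 31/7, 73/14, 6.
h(9/7) ≈ 1.4553, h(29/14) ≈ 1.6236, h(20/7) ≈ 1.7677, h(51/14) ≈ 1.8935, h(31/7) ≈ 2.0053, h(73/14) ≈ 2.1059, h(6) ≈ 2.1972.
Sum = Δu · [h(9/7) + h(29/14) + h(20/7) + ...].
Sum ≈ 10.2524.

10.2524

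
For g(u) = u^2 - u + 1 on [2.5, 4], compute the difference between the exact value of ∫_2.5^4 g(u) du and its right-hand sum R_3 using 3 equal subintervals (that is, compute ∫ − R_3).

-2.125

Exact integral: ∫_2.5^4 g(u) du = 12.75.
R_3 = 14.875.
Error = 12.75 − 14.875 = -2.125.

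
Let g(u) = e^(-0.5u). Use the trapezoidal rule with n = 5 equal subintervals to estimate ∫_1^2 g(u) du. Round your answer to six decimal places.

0.477700

Δu = (2 − 1)/5 = 0.2.
g(1) ≈ 0.606531, g(1.2) ≈ 0.548812, g(1.4) ≈ 0.496585, g(1.6) ≈ 0.449329, g(1.8) ≈ 0.406570, g(2) ≈ 0.367879.
T_5 = (Δu/2)·[g(u_0) + 2g(u_1) + ... + 2g(u_{4}) + g(u_5)].
Sum ≈ 0.477700.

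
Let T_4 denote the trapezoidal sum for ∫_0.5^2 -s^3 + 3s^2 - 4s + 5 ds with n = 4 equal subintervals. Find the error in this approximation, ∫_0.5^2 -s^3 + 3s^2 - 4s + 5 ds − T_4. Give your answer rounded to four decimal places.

0.0264

Exact integral: ∫_0.5^2 f(s) ds = 3.890625.
T_4 ≈ 3.864258.
Error ≈ 3.890625 − 3.864258 ≈ 0.0264.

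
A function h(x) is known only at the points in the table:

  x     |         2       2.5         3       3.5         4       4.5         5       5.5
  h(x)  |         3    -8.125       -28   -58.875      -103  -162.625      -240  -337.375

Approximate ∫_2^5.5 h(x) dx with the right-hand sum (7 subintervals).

-469

Δx = 0.5.
Sum = 0.5·[(-8.125) + (-28) + (-58.875) + (-103) + (-162.625) + (-240) + (-337.375)] = -469.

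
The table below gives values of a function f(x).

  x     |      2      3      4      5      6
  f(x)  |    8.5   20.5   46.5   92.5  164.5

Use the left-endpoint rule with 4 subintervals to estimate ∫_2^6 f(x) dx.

168

Δx = 1.
Sum = 1·[8.5 + 20.5 + 46.5 + 92.5] = 168.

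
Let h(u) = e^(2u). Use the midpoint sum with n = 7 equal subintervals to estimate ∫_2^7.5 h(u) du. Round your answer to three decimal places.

Δu = (7.5 − 2)/7 = 11/14.
Midpoints: 67/28, 89/28, 111/28, 4.75, 155/28, 177/28, 199/28.
h(67/28) ≈ 119.787, h(89/28) ≈ 576.597, h(111/28) ≈ 2775.459, h(4.75) ≈ 13359.727, h(155/28) ≈ 64307.309, h(177/28) ≈ 309544.501, h(199/28) ≈ 1489998.564.
Sum = Δu · [h(67/28) + h(89/28) + h(111/28) + ...].
Sum ≈ 1477678.669.

1477678.669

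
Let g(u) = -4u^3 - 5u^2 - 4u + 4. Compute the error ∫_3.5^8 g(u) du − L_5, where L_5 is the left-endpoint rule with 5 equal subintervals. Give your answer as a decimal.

-924.0075

Exact integral: ∫_3.5^8 g(u) du = -4813.3125.
L_5 = -3889.305.
Error = -4813.3125 − (-3889.305) = -924.0075.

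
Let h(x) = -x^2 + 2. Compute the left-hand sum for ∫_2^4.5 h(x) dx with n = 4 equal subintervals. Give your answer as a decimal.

-17.79296875

Δx = (4.5 − 2)/4 = 0.625.
Left endpoints: 2, 2.625, 3.25, 3.875.
h(2) = -2, h(2.625) = -4.890625, h(3.25) = -8.5625, h(3.875) = -13.015625.
Sum = Δx · [h(2) + h(2.625) + h(3.25) + h(3.875)].
Sum = -17.79296875.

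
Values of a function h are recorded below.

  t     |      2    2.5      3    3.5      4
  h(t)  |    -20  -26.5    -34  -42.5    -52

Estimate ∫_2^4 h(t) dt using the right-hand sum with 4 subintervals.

-77.5

Δt = 0.5.
Sum = 0.5·[(-26.5) + (-34) + (-42.5) + (-52)] = -77.5.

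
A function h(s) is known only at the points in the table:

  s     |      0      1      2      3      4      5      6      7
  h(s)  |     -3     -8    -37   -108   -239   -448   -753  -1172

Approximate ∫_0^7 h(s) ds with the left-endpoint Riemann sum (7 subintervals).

-1596

Δs = 1.
Sum = 1·[(-3) + (-8) + (-37) + (-108) + (-239) + (-448) + (-753)] = -1596.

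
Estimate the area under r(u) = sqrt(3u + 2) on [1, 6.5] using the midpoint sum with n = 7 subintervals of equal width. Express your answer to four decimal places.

19.6780

Δu = (6.5 − 1)/7 = 11/14.
Midpoints: 39/28, 61/28, 83/28, 3.75, 127/28, 149/28, 171/28.
r(39/28) ≈ 2.4857, r(61/28) ≈ 2.9216, r(83/28) ≈ 3.3004, r(3.75) ≈ 3.6401, r(127/28) ≈ 3.9506, r(149/28) ≈ 4.2384, r(171/28) ≈ 4.5079.
Sum = Δu · [r(39/28) + r(61/28) + r(83/28) + ...].
Sum ≈ 19.6780.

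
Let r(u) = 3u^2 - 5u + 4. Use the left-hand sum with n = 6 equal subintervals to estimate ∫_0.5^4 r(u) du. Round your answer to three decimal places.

Δu = (4 − 0.5)/6 = 7/12.
Left endpoints: 0.5, 13/12, 5/3, 2.25, 17/6, 41/12.
r(0.5) = 2.25, r(13/12) = 101/48, r(5/3) = 4, r(2.25) = 7.9375, r(17/6) = 167/12, r(41/12) = 21.9375.
Sum = Δu · [r(0.5) + r(13/12) + r(5/3) + ...].
Sum ≈ 30.418.

30.418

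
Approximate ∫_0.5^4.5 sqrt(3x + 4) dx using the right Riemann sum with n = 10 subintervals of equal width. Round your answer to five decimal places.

13.76590

Δx = (4.5 − 0.5)/10 = 0.4.
Right endpoints: 0.9, 1.3, 1.7, 2.1, 2.5, 2.9, 3.3, 3.7, 4.1, 4.5.
f(0.9) ≈ 2.58844, f(1.3) ≈ 2.81069, f(1.7) ≈ 3.01662, f(2.1) ≈ 3.20936, f(2.5) ≈ 3.39116, f(2.9) ≈ 3.56371, f(3.3) ≈ 3.72827, f(3.7) ≈ 3.88587, f(4.1) ≈ 4.03733, f(4.5) ≈ 4.18330.
Sum = Δx · [f(0.9) + f(1.3) + f(1.7) + ...].
Sum ≈ 13.76590.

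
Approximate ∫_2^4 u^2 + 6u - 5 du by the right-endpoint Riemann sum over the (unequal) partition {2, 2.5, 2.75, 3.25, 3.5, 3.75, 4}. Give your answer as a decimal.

49.125

Subinterval widths: 0.5, 0.25, 0.5, 0.25, 0.25, 0.25.
Right endpoints: 2.5, 2.75, 3.25, 3.5, 3.75, 4.
f(2.5) = 16.25, f(2.75) = 19.0625, f(3.25) = 25.0625, f(3.5) = 28.25, f(3.75) = 31.5625, f(4) = 35.
Sum = Σ Δu_i · f(u_i).
Sum = 49.125.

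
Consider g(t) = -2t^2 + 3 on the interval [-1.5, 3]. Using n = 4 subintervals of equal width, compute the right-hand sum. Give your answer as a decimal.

-16.2421875

Δt = (3 − (-1.5))/4 = 1.125.
Right endpoints: -0.375, 0.75, 1.875, 3.
g(-0.375) = 2.71875, g(0.75) = 1.875, g(1.875) = -4.03125, g(3) = -15.
Sum = Δt · [g(-0.375) + g(0.75) + g(1.875) + g(3)].
Sum = -16.2421875.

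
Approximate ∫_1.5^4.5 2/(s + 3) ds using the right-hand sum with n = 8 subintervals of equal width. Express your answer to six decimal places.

0.989058

Δs = (4.5 − 1.5)/8 = 0.375.
Right endpoints: 1.875, 2.25, 2.625, 3, 3.375, 3.75, 4.125, 4.5.
f(1.875) = 16/39, f(2.25) = 8/21, f(2.625) = 16/45, f(3) = 1/3, f(3.375) = 16/51, f(3.75) = 8/27, f(4.125) = 16/57, f(4.5) = 4/15.
Sum = Δs · [f(1.875) + f(2.25) + f(2.625) + ...].
Sum ≈ 0.989058.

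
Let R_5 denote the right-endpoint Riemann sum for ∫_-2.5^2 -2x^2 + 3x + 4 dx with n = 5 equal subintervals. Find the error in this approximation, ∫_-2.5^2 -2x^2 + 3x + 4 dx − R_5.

-6.885

Exact integral: ∫_-2.5^2 f(x) dx = -1.125.
R_5 = 5.76.
Error = -1.125 − 5.76 = -6.885.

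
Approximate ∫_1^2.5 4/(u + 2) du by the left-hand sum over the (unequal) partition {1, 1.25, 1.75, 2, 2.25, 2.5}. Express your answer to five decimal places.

1.70068

Subinterval widths: 0.25, 0.5, 0.25, 0.25, 0.25.
Left endpoints: 1, 1.25, 1.75, 2, 2.25.
f(1) = 4/3, f(1.25) = 16/13, f(1.75) = 16/15, f(2) = 1, f(2.25) = 16/17.
Sum = Σ Δu_i · f(u_i).
Sum ≈ 1.70068.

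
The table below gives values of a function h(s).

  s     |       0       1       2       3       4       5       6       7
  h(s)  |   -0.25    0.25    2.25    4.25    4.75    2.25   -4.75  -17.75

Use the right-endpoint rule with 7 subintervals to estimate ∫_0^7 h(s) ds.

-8.75

Δs = 1.
Sum = 1·[0.25 + 2.25 + 4.25 + 4.75 + 2.25 + (-4.75) + (-17.75)] = -8.75.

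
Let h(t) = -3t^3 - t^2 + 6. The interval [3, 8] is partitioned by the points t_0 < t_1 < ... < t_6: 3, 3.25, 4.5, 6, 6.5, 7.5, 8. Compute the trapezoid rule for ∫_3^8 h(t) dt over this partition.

-3195.14453125

Subinterval widths: 0.25, 1.25, 1.5, 0.5, 1, 0.5.
h(3) = -84, h(3.25) = -107.546875, h(4.5) = -287.625, h(6) = -678, h(6.5) = -860.125, h(7.5) = -1315.875, h(8) = -1594.
On each subinterval the trapezoid contributes (Δt_i/2)·[h(t_{i-1}) + h(t_i)].
Sum = -3195.14453125.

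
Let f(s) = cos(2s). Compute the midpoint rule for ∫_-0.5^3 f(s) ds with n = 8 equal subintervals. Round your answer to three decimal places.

0.290

Δs = (3 − (-0.5))/8 = 0.4375.
Midpoints: -0.28125, 0.15625, 0.59375, 1.03125, 1.46875, 1.90625, 2.34375, 2.78125.
f(-0.28125) ≈ 0.846, f(0.15625) ≈ 0.952, f(0.59375) ≈ 0.374, f(1.03125) ≈ -0.472, f(1.46875) ≈ -0.979, f(1.90625) ≈ -0.783, f(2.34375) ≈ -0.025, f(2.78125) ≈ 0.751.
Sum = Δs · [f(-0.28125) + f(0.15625) + f(0.59375) + ...].
Sum ≈ 0.290.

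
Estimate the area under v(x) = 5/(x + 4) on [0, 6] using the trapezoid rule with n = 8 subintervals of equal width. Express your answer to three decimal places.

4.594

Δx = (6 − 0)/8 = 0.75.
v(0) = 1.25, v(0.75) = 20/19, v(1.5) = 10/11, v(2.25) = 0.8, v(3) = 5/7, v(3.75) = 20/31, v(4.5) = 10/17, v(5.25) = 20/37, v(6) = 0.5.
T_8 = (Δx/2)·[v(x_0) + 2v(x_1) + ... + 2v(x_{7}) + v(x_8)].
Sum ≈ 4.594.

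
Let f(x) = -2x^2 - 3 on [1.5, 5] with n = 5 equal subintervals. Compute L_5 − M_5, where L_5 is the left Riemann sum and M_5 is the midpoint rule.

15.0675

L_5 = -76.23.
M_5 = -91.2975.
L_5 − M_5 = 15.0675.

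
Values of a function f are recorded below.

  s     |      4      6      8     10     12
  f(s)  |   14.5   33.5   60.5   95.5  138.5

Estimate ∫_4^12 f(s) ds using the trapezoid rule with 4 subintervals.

Δs = 2.
T_4 = (2/2)·[14.5 + 2·33.5 + 2·60.5 + 2·95.5 + 138.5] = 532.

532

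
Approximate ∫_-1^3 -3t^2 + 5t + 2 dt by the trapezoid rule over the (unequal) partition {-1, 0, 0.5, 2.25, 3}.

-3.453125

Subinterval widths: 1, 0.5, 1.75, 0.75.
f(-1) = -6, f(0) = 2, f(0.5) = 3.75, f(2.25) = -1.9375, f(3) = -10.
On each subinterval the trapezoid contributes (Δt_i/2)·[f(t_{i-1}) + f(t_i)].
Sum = -3.453125.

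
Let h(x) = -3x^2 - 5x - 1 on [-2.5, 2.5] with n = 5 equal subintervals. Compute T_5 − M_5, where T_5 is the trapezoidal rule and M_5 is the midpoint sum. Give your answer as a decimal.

-3.75

T_5 = -38.75.
M_5 = -35.
T_5 − M_5 = -3.75.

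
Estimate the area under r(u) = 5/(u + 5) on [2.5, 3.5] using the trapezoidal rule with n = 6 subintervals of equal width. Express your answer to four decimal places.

Δu = (3.5 − 2.5)/6 = 1/6.
r(2.5) = 2/3, r(8/3) = 15/23, r(17/6) = 30/47, r(3) = 0.625, r(19/6) = 30/49, r(10/3) = 0.6, r(3.5) = 10/17.
T_6 = (Δu/2)·[r(u_0) + 2r(u_1) + ... + 2r(u_{5}) + r(u_6)].
Sum ≈ 0.6259.

0.6259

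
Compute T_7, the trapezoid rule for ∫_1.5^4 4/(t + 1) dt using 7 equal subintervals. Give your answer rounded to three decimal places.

2.778

Δt = (4 − 1.5)/7 = 5/14.
f(1.5) = 1.6, f(13/7) = 1.4, f(31/14) = 56/45, f(18/7) = 1.12, f(41/14) = 56/55, f(23/7) = 14/15, f(51/14) = 56/65, f(4) = 0.8.
T_7 = (Δt/2)·[f(t_0) + 2f(t_1) + ... + 2f(t_{6}) + f(t_7)].
Sum ≈ 2.778.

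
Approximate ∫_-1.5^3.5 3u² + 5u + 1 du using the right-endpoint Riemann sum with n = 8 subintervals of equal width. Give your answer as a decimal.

Δu = (3.5 − (-1.5))/8 = 0.625.
Right endpoints: -0.875, -0.25, 0.375, 1, 1.625, 2.25, 2.875, 3.5.
f(-0.875) = -1.078125, f(-0.25) = -0.0625, f(0.375) = 3.296875, f(1) = 9, f(1.625) = 17.046875, f(2.25) = 27.4375, f(2.875) = 40.171875, f(3.5) = 55.25.
Sum = Δu · [f(-0.875) + f(-0.25) + f(0.375) + ...].
Sum = 94.4140625.

94.4140625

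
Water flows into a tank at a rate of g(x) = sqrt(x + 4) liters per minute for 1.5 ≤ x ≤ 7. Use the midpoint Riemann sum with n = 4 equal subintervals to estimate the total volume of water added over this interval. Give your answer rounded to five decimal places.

15.72772

Δx = (7 − 1.5)/4 = 1.375.
Midpoints: 2.1875, 3.5625, 4.9375, 6.3125.
g(2.1875) ≈ 2.48747, g(3.5625) ≈ 2.75000, g(4.9375) ≈ 2.98957, g(6.3125) ≈ 3.21131.
Sum = Δx · [g(2.1875) + g(3.5625) + g(4.9375) + g(6.3125)].
Sum ≈ 15.72772.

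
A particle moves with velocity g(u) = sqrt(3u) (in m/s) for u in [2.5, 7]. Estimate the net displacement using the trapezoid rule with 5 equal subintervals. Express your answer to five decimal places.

Δu = (7 − 2.5)/5 = 0.9.
g(2.5) ≈ 2.73861, g(3.4) ≈ 3.19374, g(4.3) ≈ 3.59166, g(5.2) ≈ 3.94968, g(6.1) ≈ 4.27785, g(7) ≈ 4.58258.
T_5 = (Δu/2)·[g(u_0) + 2g(u_1) + ... + 2g(u_{4}) + g(u_5)].
Sum ≈ 16.80618.

16.80618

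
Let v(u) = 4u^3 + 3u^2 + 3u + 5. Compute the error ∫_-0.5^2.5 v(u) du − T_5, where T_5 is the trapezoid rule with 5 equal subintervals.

-2.7

Exact integral: ∫_-0.5^2.5 v(u) du = 78.75.
T_5 = 81.45.
Error = 78.75 − 81.45 = -2.7.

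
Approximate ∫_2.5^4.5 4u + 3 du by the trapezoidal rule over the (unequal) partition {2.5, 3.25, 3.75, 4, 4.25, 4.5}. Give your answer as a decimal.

34

Subinterval widths: 0.75, 0.5, 0.25, 0.25, 0.25.
f(2.5) = 13, f(3.25) = 16, f(3.75) = 18, f(4) = 19, f(4.25) = 20, f(4.5) = 21.
On each subinterval the trapezoid contributes (Δu_i/2)·[f(u_{i-1}) + f(u_i)].
Sum = 34.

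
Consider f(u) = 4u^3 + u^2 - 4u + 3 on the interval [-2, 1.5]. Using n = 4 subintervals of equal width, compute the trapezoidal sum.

5.9609375

Δu = (1.5 − (-2))/4 = 0.875.
f(-2) = -17, f(-1.125) = 3.0703125, f(-0.25) = 4, f(0.625) = 1.8671875, f(1.5) = 12.75.
T_4 = (Δu/2)·[f(u_0) + 2f(u_1) + 2f(u_2) + 2f(u_3) + f(u_4)].
Sum = 5.9609375.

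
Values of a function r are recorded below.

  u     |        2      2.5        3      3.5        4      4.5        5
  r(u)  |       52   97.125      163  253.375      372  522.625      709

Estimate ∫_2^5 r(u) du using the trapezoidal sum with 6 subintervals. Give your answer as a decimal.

894.3125

Δu = 0.5.
T_6 = (0.5/2)·[52 + 2·97.125 + 2·163 + 2·253.375 + 2·372 + 2·522.625 + 709] = 894.3125.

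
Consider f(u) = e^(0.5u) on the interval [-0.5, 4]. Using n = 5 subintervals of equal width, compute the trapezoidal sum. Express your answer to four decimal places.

13.4429

Δu = (4 − (-0.5))/5 = 0.9.
f(-0.5) ≈ 0.7788, f(0.4) ≈ 1.2214, f(1.3) ≈ 1.9155, f(2.2) ≈ 3.0042, f(3.1) ≈ 4.7115, f(4) ≈ 7.3891.
T_5 = (Δu/2)·[f(u_0) + 2f(u_1) + ... + 2f(u_{4}) + f(u_5)].
Sum ≈ 13.4429.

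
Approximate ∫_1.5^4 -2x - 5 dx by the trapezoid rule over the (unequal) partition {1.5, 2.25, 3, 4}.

Subinterval widths: 0.75, 0.75, 1.
f(1.5) = -8, f(2.25) = -9.5, f(3) = -11, f(4) = -13.
On each subinterval the trapezoid contributes (Δx_i/2)·[f(x_{i-1}) + f(x_i)].
Sum = -26.25.

-26.25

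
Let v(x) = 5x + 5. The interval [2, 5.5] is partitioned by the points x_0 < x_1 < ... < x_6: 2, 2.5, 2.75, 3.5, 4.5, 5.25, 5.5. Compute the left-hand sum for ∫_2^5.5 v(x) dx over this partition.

76.875

Subinterval widths: 0.5, 0.25, 0.75, 1, 0.75, 0.25.
Left endpoints: 2, 2.5, 2.75, 3.5, 4.5, 5.25.
v(2) = 15, v(2.5) = 17.5, v(2.75) = 18.75, v(3.5) = 22.5, v(4.5) = 27.5, v(5.25) = 31.25.
Sum = Σ Δx_i · v(x_i).
Sum = 76.875.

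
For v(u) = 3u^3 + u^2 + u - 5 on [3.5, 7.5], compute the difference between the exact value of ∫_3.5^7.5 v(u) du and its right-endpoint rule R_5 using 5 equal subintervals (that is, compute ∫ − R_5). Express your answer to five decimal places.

Exact integral: ∫_3.5^7.5 v(u) du ≈ 2388.8333333.
R_5 = 2884.38.
Error ≈ 2388.8333333 − 2884.38 ≈ -495.54667.

-495.54667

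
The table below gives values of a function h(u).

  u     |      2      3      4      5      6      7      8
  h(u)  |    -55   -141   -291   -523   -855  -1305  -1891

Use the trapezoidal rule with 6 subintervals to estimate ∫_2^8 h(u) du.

Δu = 1.
T_6 = (1/2)·[(-55) + 2·(-141) + 2·(-291) + 2·(-523) + 2·(-855) + 2·(-1305) + (-1891)] = -4088.

-4088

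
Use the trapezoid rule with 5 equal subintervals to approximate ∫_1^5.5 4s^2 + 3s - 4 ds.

248.805

Δs = (5.5 − 1)/5 = 0.9.
f(1) = 3, f(1.9) = 16.14, f(2.8) = 35.76, f(3.7) = 61.86, f(4.6) = 94.44, f(5.5) = 133.5.
T_5 = (Δs/2)·[f(s_0) + 2f(s_1) + ... + 2f(s_{4}) + f(s_5)].
Sum = 248.805.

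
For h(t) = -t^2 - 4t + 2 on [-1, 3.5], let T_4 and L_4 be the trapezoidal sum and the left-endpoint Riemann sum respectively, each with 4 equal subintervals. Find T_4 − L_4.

-16.453125

T_4 = -29.07421875.
L_4 = -12.62109375.
T_4 − L_4 = -16.453125.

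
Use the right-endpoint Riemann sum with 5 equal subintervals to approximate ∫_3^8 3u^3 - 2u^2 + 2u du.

3460

Δu = (8 − 3)/5 = 1.
Right endpoints: 4, 5, 6, 7, 8.
f(4) = 168, f(5) = 335, f(6) = 588, f(7) = 945, f(8) = 1424.
Sum = Δu · [f(4) + f(5) + f(6) + f(7) + f(8)].
Sum = 3460.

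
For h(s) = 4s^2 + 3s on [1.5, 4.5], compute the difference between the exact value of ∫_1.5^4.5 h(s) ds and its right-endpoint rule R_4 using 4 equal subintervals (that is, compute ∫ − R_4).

-31.5

Exact integral: ∫_1.5^4.5 h(s) ds = 144.
R_4 = 175.5.
Error = 144 − 175.5 = -31.5.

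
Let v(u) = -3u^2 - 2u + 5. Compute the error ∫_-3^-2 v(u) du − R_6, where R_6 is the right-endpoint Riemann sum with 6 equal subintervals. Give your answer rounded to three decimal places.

Exact integral: ∫_-3^-2 v(u) du = -9.
R_6 ≈ -7.93056.
Error ≈ -9 − (-7.93056) ≈ -1.069.

-1.069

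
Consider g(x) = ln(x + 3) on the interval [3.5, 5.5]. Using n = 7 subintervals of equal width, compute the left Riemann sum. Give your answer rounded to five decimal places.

Δx = (5.5 − 3.5)/7 = 2/7.
Left endpoints: 3.5, 53/14, 57/14, 61/14, 65/14, 69/14, 73/14.
g(3.5) ≈ 1.87180, g(53/14) ≈ 1.91482, g(57/14) ≈ 1.95606, g(61/14) ≈ 1.99567, g(65/14) ≈ 2.03377, g(69/14) ≈ 2.07047, g(73/14) ≈ 2.10587.
Sum = Δx · [g(3.5) + g(53/14) + g(57/14) + ...].
Sum ≈ 3.98528.

3.98528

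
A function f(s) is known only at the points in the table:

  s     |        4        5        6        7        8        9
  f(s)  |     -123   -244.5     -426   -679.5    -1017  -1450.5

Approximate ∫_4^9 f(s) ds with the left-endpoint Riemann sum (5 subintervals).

-2490

Δs = 1.
Sum = 1·[(-123) + (-244.5) + (-426) + (-679.5) + (-1017)] = -2490.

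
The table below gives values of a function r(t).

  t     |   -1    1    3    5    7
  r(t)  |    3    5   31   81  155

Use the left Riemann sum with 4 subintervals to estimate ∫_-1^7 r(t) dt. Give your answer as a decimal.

Δt = 2.
Sum = 2·[3 + 5 + 31 + 81] = 240.

240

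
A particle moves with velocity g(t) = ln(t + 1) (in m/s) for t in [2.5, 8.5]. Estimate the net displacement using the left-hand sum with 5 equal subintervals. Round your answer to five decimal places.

10.38195

Δt = (8.5 − 2.5)/5 = 1.2.
Left endpoints: 2.5, 3.7, 4.9, 6.1, 7.3.
g(2.5) ≈ 1.25276, g(3.7) ≈ 1.54756, g(4.9) ≈ 1.77495, g(6.1) ≈ 1.96009, g(7.3) ≈ 2.11626.
Sum = Δt · [g(2.5) + g(3.7) + g(4.9) + g(6.1) + g(7.3)].
Sum ≈ 10.38195.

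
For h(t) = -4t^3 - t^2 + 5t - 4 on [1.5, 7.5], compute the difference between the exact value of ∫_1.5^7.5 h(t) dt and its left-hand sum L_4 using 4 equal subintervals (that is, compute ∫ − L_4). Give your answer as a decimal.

Exact integral: ∫_1.5^7.5 h(t) dt = -3187.5.
L_4 = -2037.75.
Error = -3187.5 − (-2037.75) = -1149.75.

-1149.75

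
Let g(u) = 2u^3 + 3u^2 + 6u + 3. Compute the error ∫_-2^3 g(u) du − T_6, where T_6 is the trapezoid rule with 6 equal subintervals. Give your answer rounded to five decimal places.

-3.47222

Exact integral: ∫_-2^3 g(u) du = 97.5.
T_6 ≈ 100.9722222.
Error ≈ 97.5 − 100.9722222 ≈ -3.47222.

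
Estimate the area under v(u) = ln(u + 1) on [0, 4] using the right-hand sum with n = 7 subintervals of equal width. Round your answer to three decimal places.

4.486

Δu = (4 − 0)/7 = 4/7.
Right endpoints: 4/7, 8/7, 12/7, 16/7, 20/7, 24/7, 4.
v(4/7) ≈ 0.452, v(8/7) ≈ 0.762, v(12/7) ≈ 0.999, v(16/7) ≈ 1.190, v(20/7) ≈ 1.350, v(24/7) ≈ 1.488, v(4) ≈ 1.609.
Sum = Δu · [v(4/7) + v(8/7) + v(12/7) + ...].
Sum ≈ 4.486.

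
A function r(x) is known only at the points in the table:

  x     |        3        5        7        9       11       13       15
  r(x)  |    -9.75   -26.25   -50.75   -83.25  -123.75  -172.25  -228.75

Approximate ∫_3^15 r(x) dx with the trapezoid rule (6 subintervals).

-1151

Δx = 2.
T_6 = (2/2)·[(-9.75) + 2·(-26.25) + 2·(-50.75) + 2·(-83.25) + 2·(-123.75) + 2·(-172.25) + (-228.75)] = -1151.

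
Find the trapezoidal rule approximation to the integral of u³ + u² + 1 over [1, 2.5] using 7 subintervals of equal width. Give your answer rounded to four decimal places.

15.9624

Δu = (2.5 − 1)/7 = 3/14.
f(1) = 3, f(17/14) = 11703/2744, f(10/7) = 2043/343, f(23/14) = 22317/2744, f(13/7) = 3723/343, f(29/14) = 38907/2744, f(16/7) = 6231/343, f(2.5) = 22.875.
T_7 = (Δu/2)·[f(u_0) + 2f(u_1) + ... + 2f(u_{6}) + f(u_7)].
Sum ≈ 15.9624.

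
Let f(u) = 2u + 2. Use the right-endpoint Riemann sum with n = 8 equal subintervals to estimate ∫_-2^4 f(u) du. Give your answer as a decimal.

Δu = (4 − (-2))/8 = 0.75.
Right endpoints: -1.25, -0.5, 0.25, 1, 1.75, 2.5, 3.25, 4.
f(-1.25) = -0.5, f(-0.5) = 1, f(0.25) = 2.5, f(1) = 4, f(1.75) = 5.5, f(2.5) = 7, f(3.25) = 8.5, f(4) = 10.
Sum = Δu · [f(-1.25) + f(-0.5) + f(0.25) + ...].
Sum = 28.5.

28.5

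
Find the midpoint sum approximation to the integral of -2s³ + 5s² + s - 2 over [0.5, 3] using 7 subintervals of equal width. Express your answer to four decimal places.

3.8441

Δs = (3 − 0.5)/7 = 5/14.
Midpoints: 19/28, 29/28, 39/28, 1.75, 59/28, 69/28, 79/28.
f(19/28) = 3907/10976, f(29/28) = 23897/10976, f(39/28) = 40487/10976, f(1.75) = 4.34375, f(59/28) = 39467/10976, f(69/28) = 9857/10976, f(79/28) = -47153/10976.
Sum = Δs · [f(19/28) + f(29/28) + f(39/28) + ...].
Sum ≈ 3.8441.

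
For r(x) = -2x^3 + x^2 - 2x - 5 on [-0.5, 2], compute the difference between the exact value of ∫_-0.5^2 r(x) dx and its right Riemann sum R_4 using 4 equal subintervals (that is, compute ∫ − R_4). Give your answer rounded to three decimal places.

6.038

Exact integral: ∫_-0.5^2 r(x) dx ≈ -21.51042.
R_4 ≈ -27.54883.
Error ≈ -21.51042 − (-27.54883) ≈ 6.038.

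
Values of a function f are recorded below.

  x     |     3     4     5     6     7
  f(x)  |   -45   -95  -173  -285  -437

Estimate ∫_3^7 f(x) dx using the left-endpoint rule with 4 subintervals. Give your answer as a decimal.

Δx = 1.
Sum = 1·[(-45) + (-95) + (-173) + (-285)] = -598.

-598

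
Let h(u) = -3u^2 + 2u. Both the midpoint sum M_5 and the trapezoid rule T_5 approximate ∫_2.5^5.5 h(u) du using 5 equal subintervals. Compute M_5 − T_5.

M_5 = -126.48.
T_5 = -127.29.
M_5 − T_5 = 0.81.

0.81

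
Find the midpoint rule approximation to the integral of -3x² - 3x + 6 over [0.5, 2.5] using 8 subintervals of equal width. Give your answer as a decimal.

-12.46875

Δx = (2.5 − 0.5)/8 = 0.25.
Midpoints: 0.625, 0.875, 1.125, 1.375, 1.625, 1.875, 2.125, 2.375.
f(0.625) = 2.953125, f(0.875) = 1.078125, f(1.125) = -1.171875, f(1.375) = -3.796875, f(1.625) = -6.796875, f(1.875) = -10.171875, f(2.125) = -13.921875, f(2.375) = -18.046875.
Sum = Δx · [f(0.625) + f(0.875) + f(1.125) + ...].
Sum = -12.46875.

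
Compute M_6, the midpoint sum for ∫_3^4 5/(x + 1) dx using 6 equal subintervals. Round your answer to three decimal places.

Δx = (4 − 3)/6 = 1/6.
Midpoints: 37/12, 3.25, 41/12, 43/12, 3.75, 47/12.
f(37/12) = 60/49, f(3.25) = 20/17, f(41/12) = 60/53, f(43/12) = 12/11, f(3.75) = 20/19, f(47/12) = 60/59.
Sum = Δx · [f(37/12) + f(3.25) + f(41/12) + ...].
Sum ≈ 1.116.

1.116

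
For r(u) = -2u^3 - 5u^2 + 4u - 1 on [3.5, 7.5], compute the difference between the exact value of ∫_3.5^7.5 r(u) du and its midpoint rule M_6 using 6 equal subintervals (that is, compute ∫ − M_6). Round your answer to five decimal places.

-5.62963

Exact integral: ∫_3.5^7.5 r(u) du ≈ -2054.6666667.
M_6 ≈ -2049.0370370.
Error ≈ -2054.6666667 − (-2049.0370370) ≈ -5.62963.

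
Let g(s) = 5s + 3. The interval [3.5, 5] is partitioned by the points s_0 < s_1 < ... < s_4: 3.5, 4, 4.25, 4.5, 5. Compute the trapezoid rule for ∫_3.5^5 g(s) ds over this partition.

Subinterval widths: 0.5, 0.25, 0.25, 0.5.
g(3.5) = 20.5, g(4) = 23, g(4.25) = 24.25, g(4.5) = 25.5, g(5) = 28.
On each subinterval the trapezoid contributes (Δs_i/2)·[g(s_{i-1}) + g(s_i)].
Sum = 36.375.

36.375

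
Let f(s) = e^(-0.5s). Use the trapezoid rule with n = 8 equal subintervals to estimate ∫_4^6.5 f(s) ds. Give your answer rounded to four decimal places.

0.1935

Δs = (6.5 − 4)/8 = 0.3125.
f(4) ≈ 0.1353, f(4.3125) ≈ 0.1158, f(4.625) ≈ 0.0990, f(4.9375) ≈ 0.0847, f(5.25) ≈ 0.0724, f(5.5625) ≈ 0.0620, f(5.875) ≈ 0.0530, f(6.1875) ≈ 0.0453, f(6.5) ≈ 0.0388.
T_8 = (Δs/2)·[f(s_0) + 2f(s_1) + ... + 2f(s_{7}) + f(s_8)].
Sum ≈ 0.1935.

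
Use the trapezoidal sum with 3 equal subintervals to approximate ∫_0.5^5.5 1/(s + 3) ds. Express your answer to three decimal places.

0.903

Δs = (5.5 − 0.5)/3 = 5/3.
f(0.5) = 2/7, f(13/6) = 6/31, f(23/6) = 6/41, f(5.5) = 2/17.
T_3 = (Δs/2)·[f(s_0) + 2f(s_1) + 2f(s_2) + f(s_3)].
Sum ≈ 0.903.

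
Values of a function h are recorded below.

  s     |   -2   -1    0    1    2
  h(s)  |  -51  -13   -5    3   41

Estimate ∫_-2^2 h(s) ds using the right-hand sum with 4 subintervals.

26

Δs = 1.
Sum = 1·[(-13) + (-5) + 3 + 41] = 26.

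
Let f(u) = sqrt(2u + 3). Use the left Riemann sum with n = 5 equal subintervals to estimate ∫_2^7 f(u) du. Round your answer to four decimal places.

Δu = (7 − 2)/5 = 1.
Left endpoints: 2, 3, 4, 5, 6.
f(2) ≈ 2.6458, f(3) ≈ 3.0000, f(4) ≈ 3.3166, f(5) ≈ 3.6056, f(6) ≈ 3.8730.
Sum = Δu · [f(2) + f(3) + f(4) + f(5) + f(6)].
Sum ≈ 16.4409.

16.4409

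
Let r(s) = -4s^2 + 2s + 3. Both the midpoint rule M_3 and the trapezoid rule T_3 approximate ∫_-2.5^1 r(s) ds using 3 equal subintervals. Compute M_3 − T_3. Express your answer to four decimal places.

M_3 ≈ -15.328704.
T_3 ≈ -20.092593.
M_3 − T_3 ≈ 4.7639.

4.7639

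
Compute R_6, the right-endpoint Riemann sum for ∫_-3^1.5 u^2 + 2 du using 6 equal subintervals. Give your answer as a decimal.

Δu = (1.5 − (-3))/6 = 0.75.
Right endpoints: -2.25, -1.5, -0.75, 0, 0.75, 1.5.
f(-2.25) = 7.0625, f(-1.5) = 4.25, f(-0.75) = 2.5625, f(0) = 2, f(0.75) = 2.5625, f(1.5) = 4.25.
Sum = Δu · [f(-2.25) + f(-1.5) + f(-0.75) + ...].
Sum = 17.015625.

17.015625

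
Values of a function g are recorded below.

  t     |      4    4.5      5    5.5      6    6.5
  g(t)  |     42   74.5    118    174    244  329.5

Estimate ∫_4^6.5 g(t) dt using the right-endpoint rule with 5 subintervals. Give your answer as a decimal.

Δt = 0.5.
Sum = 0.5·[74.5 + 118 + 174 + 244 + 329.5] = 470.

470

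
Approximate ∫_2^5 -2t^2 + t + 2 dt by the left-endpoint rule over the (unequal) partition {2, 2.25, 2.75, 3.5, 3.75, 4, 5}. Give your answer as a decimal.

Subinterval widths: 0.25, 0.5, 0.75, 0.25, 0.25, 1.
Left endpoints: 2, 2.25, 2.75, 3.5, 3.75, 4.
f(2) = -4, f(2.25) = -5.875, f(2.75) = -10.375, f(3.5) = -19, f(3.75) = -22.375, f(4) = -26.
Sum = Σ Δt_i · f(t_i).
Sum = -48.0625.

-48.0625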